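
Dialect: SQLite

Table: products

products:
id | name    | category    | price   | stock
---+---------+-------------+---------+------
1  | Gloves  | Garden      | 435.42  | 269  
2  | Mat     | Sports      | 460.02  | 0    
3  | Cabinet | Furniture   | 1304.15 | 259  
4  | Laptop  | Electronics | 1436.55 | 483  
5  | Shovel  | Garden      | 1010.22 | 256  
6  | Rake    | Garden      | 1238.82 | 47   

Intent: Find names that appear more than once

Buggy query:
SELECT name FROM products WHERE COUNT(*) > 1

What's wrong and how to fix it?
Bug: COUNT(*) is an aggregate and cannot be used in WHERE

Fix: Group first, then use HAVING for the count condition

Corrected query:
SELECT name FROM products GROUP BY name HAVING COUNT(*) > 1

Result:
(no rows)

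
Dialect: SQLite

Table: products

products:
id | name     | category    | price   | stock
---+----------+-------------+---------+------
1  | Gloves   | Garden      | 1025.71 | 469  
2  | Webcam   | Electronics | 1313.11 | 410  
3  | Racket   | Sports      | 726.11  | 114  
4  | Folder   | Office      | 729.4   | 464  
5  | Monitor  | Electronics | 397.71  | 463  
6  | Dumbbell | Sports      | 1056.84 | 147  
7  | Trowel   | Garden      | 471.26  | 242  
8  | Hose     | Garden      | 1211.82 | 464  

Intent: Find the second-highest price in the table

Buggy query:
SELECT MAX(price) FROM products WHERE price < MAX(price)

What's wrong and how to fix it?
Bug: MAX(price) on the right of the comparison is an aggregate-in-WHERE error

Fix: Put the inner MAX in a scalar subquery

Corrected query:
SELECT MAX(price) FROM products WHERE price < (SELECT MAX(price) FROM products)

Result:
MAX(price)
----------
1211.82   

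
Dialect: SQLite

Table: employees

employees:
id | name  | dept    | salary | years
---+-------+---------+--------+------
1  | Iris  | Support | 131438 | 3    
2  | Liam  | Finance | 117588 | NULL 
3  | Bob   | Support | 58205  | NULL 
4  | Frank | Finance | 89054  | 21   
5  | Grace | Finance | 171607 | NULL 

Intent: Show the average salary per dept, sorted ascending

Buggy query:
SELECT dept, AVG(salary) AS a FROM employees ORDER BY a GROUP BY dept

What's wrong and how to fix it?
Bug: ORDER BY appears before GROUP BY; SQL clause order requires GROUP BY first

Fix: Move ORDER BY to the end, after GROUP BY

Corrected query:
SELECT dept, AVG(salary) AS a FROM employees GROUP BY dept ORDER BY a

Result:
dept    | a      
--------+--------
Support | 94821.5
Finance | 126083 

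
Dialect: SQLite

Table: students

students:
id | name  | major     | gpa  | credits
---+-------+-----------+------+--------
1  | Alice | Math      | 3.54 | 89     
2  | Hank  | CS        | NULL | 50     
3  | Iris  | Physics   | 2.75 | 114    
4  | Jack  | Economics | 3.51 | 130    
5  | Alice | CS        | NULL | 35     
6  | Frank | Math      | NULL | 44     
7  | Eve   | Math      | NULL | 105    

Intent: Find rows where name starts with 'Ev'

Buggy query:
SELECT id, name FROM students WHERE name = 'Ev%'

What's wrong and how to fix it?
Bug: '=' compares the literal string including the % character; pattern matching needs LIKE

Fix: Use LIKE for wildcard pattern matching

Corrected query:
SELECT id, name FROM students WHERE name LIKE 'Ev%'

Result:
id | name
---+-----
7  | Eve 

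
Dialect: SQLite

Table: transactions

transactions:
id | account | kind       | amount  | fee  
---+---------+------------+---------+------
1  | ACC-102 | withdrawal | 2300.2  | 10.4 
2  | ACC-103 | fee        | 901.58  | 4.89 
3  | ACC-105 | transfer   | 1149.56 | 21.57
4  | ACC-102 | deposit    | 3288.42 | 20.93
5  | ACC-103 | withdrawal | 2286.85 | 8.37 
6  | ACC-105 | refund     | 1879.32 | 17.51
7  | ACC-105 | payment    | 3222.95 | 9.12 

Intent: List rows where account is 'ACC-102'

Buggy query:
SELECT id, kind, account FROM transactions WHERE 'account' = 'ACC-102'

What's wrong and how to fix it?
Bug: Single quotes denote string literals in SQL; the column name is being compared as a constant string

Fix: Remove the quotes around the column name (or use double quotes for an identifier)

Corrected query:
SELECT id, kind, account FROM transactions WHERE account = 'ACC-102'

Result:
id | kind       | account
---+------------+--------
1  | withdrawal | ACC-102
4  | deposit    | ACC-102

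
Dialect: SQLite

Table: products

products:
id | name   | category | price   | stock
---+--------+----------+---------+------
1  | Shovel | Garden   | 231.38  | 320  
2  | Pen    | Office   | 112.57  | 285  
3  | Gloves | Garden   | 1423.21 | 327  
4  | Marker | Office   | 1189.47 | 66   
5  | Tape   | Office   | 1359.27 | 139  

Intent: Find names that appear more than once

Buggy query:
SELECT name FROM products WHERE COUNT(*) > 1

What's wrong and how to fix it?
Bug: WHERE can't reference COUNT(*); aggregates are computed after WHERE

Fix: GROUP BY name, then filter groups with HAVING COUNT(*) > 1

Corrected query:
SELECT name FROM products GROUP BY name HAVING COUNT(*) > 1

Result:
(no rows)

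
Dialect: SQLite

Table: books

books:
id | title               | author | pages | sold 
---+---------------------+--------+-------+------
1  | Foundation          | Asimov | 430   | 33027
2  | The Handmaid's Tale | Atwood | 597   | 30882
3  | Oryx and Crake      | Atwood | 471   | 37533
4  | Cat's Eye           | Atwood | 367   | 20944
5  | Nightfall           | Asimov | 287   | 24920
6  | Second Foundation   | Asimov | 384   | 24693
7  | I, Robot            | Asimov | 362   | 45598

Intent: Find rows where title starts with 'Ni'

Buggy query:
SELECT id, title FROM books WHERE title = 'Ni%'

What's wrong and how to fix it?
Bug: '=' compares the literal string including the % character; pattern matching needs LIKE

Fix: Use LIKE for wildcard pattern matching

Corrected query:
SELECT id, title FROM books WHERE title LIKE 'Ni%'

Result:
id | title    
---+----------
5  | Nightfall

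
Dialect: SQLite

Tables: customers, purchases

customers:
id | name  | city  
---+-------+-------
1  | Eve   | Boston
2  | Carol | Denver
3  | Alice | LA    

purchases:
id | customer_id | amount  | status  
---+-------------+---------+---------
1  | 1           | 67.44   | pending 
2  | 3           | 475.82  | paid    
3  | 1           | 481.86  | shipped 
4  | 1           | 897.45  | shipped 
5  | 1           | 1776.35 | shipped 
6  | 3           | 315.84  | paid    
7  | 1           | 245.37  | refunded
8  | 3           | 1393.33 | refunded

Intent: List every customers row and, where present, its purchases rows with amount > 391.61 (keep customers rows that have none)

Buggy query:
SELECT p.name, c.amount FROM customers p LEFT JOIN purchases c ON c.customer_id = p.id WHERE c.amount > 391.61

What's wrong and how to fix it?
Bug: A WHERE condition on the right-hand table after LEFT JOIN drops unmatched parents

Fix: Move the right-table condition into the ON clause so unmatched parents are kept

Corrected query:
SELECT p.name, c.amount FROM customers p LEFT JOIN purchases c ON c.customer_id = p.id AND c.amount > 391.61

Result:
name  | amount 
------+--------
Eve   | 481.86 
Eve   | 897.45 
Eve   | 1776.35
Carol | NULL   
Alice | 475.82 
Alice | 1393.33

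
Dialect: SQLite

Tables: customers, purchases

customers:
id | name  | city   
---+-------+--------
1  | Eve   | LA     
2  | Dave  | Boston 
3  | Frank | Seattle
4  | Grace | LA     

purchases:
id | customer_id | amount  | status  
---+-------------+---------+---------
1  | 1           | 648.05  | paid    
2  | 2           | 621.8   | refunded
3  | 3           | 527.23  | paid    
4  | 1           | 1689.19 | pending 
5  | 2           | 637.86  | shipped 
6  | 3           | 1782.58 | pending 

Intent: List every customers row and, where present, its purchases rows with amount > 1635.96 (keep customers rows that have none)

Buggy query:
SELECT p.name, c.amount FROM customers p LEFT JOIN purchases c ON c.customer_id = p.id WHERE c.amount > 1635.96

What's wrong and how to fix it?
Bug: A WHERE condition on the right-hand table after LEFT JOIN drops unmatched parents

Fix: Put 'c.amount > 1635.96' in the JOIN's ON clause instead of WHERE

Corrected query:
SELECT p.name, c.amount FROM customers p LEFT JOIN purchases c ON c.customer_id = p.id AND c.amount > 1635.96

Result:
name  | amount 
------+--------
Eve   | 1689.19
Dave  | NULL   
Frank | 1782.58
Grace | NULL   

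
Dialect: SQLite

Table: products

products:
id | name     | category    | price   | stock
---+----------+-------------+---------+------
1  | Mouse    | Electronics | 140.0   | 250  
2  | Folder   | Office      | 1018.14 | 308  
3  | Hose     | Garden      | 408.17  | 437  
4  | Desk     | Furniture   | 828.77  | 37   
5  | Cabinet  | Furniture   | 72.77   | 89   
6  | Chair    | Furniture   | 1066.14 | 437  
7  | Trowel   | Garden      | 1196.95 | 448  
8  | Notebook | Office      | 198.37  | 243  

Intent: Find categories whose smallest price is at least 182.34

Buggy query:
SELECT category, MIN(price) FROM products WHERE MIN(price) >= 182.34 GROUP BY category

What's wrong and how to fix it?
Bug: MIN() in WHERE is a misuse of aggregate

Fix: Replace WHERE with HAVING after the GROUP BY

Corrected query:
SELECT category, MIN(price) FROM products GROUP BY category HAVING MIN(price) >= 182.34

Result:
category | MIN(price)
---------+-----------
Garden   | 408.17    
Office   | 198.37    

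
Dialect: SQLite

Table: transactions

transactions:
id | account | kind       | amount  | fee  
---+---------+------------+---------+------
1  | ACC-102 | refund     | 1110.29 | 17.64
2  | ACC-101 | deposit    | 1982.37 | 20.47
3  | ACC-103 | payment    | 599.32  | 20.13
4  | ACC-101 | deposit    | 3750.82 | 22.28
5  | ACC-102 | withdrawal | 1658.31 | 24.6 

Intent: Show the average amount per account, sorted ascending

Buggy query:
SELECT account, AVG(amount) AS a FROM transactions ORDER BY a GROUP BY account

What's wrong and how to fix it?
Bug: GROUP BY must precede ORDER BY

Fix: Move ORDER BY to the end, after GROUP BY

Corrected query:
SELECT account, AVG(amount) AS a FROM transactions GROUP BY account ORDER BY a

Result:
account | a       
--------+---------
ACC-103 | 599.32  
ACC-102 | 1384.3  
ACC-101 | 2866.595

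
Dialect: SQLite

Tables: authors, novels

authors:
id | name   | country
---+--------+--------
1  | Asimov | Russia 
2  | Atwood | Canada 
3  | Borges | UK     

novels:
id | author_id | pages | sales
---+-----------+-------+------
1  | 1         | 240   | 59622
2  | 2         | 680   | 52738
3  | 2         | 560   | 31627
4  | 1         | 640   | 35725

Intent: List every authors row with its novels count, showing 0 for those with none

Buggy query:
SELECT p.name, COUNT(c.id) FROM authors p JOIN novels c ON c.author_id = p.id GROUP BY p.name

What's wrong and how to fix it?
Bug: INNER JOIN drops authors rows that have no matching novels rows

Fix: Switch to LEFT JOIN to retain unmatched parent rows

Corrected query:
SELECT p.name, COUNT(c.id) FROM authors p LEFT JOIN novels c ON c.author_id = p.id GROUP BY p.name

Result:
name   | COUNT(c.id)
-------+------------
Asimov | 2          
Atwood | 2          
Borges | 0          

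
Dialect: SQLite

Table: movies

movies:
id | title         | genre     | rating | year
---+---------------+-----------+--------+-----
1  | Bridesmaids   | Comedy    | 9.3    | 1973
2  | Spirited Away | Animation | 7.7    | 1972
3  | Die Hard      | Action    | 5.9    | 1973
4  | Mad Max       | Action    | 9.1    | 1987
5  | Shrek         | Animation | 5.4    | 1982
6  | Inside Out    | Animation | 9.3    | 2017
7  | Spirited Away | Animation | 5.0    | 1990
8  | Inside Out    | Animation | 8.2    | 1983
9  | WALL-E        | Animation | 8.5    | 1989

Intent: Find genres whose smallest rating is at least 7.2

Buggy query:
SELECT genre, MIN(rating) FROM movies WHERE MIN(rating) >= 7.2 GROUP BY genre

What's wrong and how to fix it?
Bug: Aggregates like MIN are computed per group after WHERE runs

Fix: Use HAVING for the per-group MIN condition

Corrected query:
SELECT genre, MIN(rating) FROM movies GROUP BY genre HAVING MIN(rating) >= 7.2

Result:
genre  | MIN(rating)
-------+------------
Comedy | 9.3        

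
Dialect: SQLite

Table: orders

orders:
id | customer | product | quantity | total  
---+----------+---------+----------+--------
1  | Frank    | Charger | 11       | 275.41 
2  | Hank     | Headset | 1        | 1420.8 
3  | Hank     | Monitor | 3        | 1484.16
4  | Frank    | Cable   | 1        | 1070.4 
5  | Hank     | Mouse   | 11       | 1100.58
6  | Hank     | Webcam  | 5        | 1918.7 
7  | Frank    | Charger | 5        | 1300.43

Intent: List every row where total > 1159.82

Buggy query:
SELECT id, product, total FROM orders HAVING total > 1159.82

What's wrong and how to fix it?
Bug: HAVING filters the output of aggregation, but this query has no GROUP BY and no aggregate functions, so SQLite rejects it (HAVING clause on a non-aggregate query); the condition here is per row

Fix: Use WHERE for row-level filtering

Corrected query:
SELECT id, product, total FROM orders WHERE total > 1159.82

Result:
id | product | total  
---+---------+--------
2  | Headset | 1420.8 
3  | Monitor | 1484.16
6  | Webcam  | 1918.7 
7  | Charger | 1300.43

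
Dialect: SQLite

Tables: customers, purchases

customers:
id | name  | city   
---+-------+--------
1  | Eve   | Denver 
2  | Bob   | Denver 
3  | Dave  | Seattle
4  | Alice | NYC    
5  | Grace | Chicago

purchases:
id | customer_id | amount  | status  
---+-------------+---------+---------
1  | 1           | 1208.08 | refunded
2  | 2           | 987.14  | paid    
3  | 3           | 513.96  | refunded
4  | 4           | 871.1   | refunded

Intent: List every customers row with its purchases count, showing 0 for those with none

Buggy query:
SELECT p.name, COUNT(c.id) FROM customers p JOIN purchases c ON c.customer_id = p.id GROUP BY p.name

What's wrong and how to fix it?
Bug: An inner join excludes parents with zero children

Fix: Switch to LEFT JOIN to retain unmatched parent rows

Corrected query:
SELECT p.name, COUNT(c.id) FROM customers p LEFT JOIN purchases c ON c.customer_id = p.id GROUP BY p.name

Result:
name  | COUNT(c.id)
------+------------
Alice | 1          
Bob   | 1          
Dave  | 1          
Eve   | 1          
Grace | 0          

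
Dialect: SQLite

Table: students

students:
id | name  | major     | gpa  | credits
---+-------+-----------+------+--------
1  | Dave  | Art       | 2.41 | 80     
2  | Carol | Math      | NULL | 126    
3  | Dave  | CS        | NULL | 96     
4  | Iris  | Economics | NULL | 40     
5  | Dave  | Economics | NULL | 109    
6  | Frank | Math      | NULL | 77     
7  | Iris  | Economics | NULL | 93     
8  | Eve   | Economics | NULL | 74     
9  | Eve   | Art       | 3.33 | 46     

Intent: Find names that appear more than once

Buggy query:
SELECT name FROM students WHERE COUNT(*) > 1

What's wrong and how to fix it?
Bug: WHERE can't reference COUNT(*); aggregates are computed after WHERE

Fix: Group first, then use HAVING for the count condition

Corrected query:
SELECT name FROM students GROUP BY name HAVING COUNT(*) > 1

Result:
name
----
Dave
Eve 
Iris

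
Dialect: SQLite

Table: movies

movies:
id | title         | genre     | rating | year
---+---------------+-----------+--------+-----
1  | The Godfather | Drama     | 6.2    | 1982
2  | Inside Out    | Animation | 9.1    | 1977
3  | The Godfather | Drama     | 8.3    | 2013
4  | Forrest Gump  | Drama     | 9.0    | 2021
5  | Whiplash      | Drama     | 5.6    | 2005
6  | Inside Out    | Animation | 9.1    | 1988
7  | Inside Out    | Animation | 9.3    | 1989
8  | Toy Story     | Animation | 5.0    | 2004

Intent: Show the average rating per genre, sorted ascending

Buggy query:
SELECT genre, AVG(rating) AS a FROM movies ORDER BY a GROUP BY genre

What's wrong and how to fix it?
Bug: ORDER BY appears before GROUP BY; SQL clause order requires GROUP BY first

Fix: Reorder: SELECT … FROM … GROUP BY … ORDER BY …

Corrected query:
SELECT genre, AVG(rating) AS a FROM movies GROUP BY genre ORDER BY a

Result:
genre     | a    
----------+------
Drama     | 7.275
Animation | 8.125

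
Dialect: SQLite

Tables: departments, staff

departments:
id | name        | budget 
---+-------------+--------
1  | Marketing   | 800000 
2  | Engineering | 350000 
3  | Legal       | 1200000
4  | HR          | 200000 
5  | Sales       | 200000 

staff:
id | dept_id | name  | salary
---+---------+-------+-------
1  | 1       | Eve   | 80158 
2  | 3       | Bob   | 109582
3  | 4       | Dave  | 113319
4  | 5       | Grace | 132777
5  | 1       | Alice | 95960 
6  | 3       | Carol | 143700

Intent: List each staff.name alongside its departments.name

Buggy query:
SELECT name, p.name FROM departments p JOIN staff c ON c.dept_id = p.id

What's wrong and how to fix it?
Bug: Both tables have a 'name' column; the unqualified reference is ambiguous

Fix: Prefix ambiguous columns with the table alias

Corrected query:
SELECT c.name, p.name FROM departments p JOIN staff c ON c.dept_id = p.id

Result:
name  | name     
------+----------
Eve   | Marketing
Bob   | Legal    
Dave  | HR       
Grace | Sales    
Alice | Marketing
Carol | Legal    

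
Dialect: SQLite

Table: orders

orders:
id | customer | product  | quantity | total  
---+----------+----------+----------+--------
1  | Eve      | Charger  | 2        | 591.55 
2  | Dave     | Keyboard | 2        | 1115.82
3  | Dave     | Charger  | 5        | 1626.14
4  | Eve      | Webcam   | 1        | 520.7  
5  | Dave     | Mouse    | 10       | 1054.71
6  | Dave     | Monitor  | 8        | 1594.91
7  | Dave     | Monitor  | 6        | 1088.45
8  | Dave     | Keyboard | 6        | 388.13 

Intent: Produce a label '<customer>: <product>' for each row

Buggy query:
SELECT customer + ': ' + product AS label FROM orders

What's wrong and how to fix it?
Bug: '+' is numeric addition; on text columns SQLite converts them to 0 instead of concatenating

Fix: Replace + with || to concatenate text

Corrected query:
SELECT customer || ': ' || product AS label FROM orders

Result:
label         
--------------
Eve: Charger  
Dave: Keyboard
Dave: Charger 
Eve: Webcam   
Dave: Mouse   
Dave: Monitor 
Dave: Monitor 
Dave: Keyboard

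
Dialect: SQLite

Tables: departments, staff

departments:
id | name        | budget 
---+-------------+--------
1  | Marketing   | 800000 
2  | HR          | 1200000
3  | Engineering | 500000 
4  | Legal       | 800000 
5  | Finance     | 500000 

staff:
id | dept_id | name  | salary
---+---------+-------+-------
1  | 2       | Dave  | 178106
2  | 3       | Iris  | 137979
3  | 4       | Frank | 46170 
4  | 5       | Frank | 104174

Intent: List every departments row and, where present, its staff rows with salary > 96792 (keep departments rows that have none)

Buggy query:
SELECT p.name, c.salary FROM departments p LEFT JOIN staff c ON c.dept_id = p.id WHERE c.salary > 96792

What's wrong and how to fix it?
Bug: Filtering c.salary in WHERE discards the NULL rows produced by LEFT JOIN, turning it into an inner join

Fix: Put 'c.salary > 96792' in the JOIN's ON clause instead of WHERE

Corrected query:
SELECT p.name, c.salary FROM departments p LEFT JOIN staff c ON c.dept_id = p.id AND c.salary > 96792

Result:
name        | salary
------------+-------
Marketing   | NULL  
HR          | 178106
Engineering | 137979
Legal       | NULL  
Finance     | 104174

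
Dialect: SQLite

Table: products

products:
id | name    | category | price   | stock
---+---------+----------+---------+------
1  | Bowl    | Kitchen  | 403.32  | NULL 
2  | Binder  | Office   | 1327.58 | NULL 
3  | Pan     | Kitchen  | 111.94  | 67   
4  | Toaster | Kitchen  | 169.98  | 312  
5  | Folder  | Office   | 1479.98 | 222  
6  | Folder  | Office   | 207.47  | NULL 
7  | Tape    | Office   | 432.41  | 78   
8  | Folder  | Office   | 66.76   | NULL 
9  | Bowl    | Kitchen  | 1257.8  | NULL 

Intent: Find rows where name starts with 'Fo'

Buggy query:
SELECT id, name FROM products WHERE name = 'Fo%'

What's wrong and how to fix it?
Bug: '=' compares the literal string including the % character; pattern matching needs LIKE

Fix: Use LIKE for wildcard pattern matching

Corrected query:
SELECT id, name FROM products WHERE name LIKE 'Fo%'

Result:
id | name  
---+-------
5  | Folder
6  | Folder
8  | Folder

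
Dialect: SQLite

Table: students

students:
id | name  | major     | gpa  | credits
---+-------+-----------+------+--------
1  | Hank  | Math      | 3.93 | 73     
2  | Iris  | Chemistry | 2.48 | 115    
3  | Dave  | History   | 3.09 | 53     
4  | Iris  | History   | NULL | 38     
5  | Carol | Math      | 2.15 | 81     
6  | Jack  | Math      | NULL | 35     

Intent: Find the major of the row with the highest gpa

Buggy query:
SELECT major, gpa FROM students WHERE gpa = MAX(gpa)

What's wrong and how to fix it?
Bug: WHERE is evaluated per row; an aggregate over the whole table isn't defined there

Fix: Use a subquery: WHERE gpa = (SELECT MAX(gpa) FROM students)

Corrected query:
SELECT major, gpa FROM students WHERE gpa = (SELECT MAX(gpa) FROM students)

Result:
major | gpa 
------+-----
Math  | 3.93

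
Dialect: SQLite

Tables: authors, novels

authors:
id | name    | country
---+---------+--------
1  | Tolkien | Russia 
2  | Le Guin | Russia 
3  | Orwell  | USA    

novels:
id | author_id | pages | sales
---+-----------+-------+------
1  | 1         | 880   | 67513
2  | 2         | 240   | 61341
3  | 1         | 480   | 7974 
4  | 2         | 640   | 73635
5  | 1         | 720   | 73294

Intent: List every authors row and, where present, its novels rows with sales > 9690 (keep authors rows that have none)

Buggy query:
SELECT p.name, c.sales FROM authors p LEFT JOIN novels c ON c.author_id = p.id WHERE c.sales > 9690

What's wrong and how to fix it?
Bug: A WHERE condition on the right-hand table after LEFT JOIN drops unmatched parents

Fix: Put 'c.sales > 9690' in the JOIN's ON clause instead of WHERE

Corrected query:
SELECT p.name, c.sales FROM authors p LEFT JOIN novels c ON c.author_id = p.id AND c.sales > 9690

Result:
name    | sales
--------+------
Tolkien | 67513
Tolkien | 73294
Le Guin | 61341
Le Guin | 73635
Orwell  | NULL 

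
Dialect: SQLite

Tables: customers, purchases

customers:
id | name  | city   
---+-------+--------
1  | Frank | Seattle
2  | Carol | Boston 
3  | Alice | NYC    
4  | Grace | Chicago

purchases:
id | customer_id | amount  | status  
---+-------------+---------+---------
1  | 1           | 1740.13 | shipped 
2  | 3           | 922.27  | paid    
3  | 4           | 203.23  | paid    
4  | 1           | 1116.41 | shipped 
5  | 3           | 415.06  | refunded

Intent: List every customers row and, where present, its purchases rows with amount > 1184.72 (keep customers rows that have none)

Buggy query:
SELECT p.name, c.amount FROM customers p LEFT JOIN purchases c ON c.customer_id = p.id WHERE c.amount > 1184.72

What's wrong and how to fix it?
Bug: Filtering c.amount in WHERE discards the NULL rows produced by LEFT JOIN, turning it into an inner join

Fix: Put 'c.amount > 1184.72' in the JOIN's ON clause instead of WHERE

Corrected query:
SELECT p.name, c.amount FROM customers p LEFT JOIN purchases c ON c.customer_id = p.id AND c.amount > 1184.72

Result:
name  | amount 
------+--------
Frank | 1740.13
Carol | NULL   
Alice | NULL   
Grace | NULL   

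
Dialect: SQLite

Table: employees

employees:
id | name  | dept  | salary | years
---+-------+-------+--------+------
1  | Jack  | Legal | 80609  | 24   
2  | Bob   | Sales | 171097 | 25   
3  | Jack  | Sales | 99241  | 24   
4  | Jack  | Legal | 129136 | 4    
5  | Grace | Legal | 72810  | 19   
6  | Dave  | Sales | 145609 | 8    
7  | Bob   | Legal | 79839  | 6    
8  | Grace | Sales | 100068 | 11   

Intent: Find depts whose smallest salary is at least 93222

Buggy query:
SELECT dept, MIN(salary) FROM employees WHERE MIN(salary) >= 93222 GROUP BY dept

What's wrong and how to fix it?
Bug: MIN() in WHERE is a misuse of aggregate

Fix: Use HAVING for the per-group MIN condition

Corrected query:
SELECT dept, MIN(salary) FROM employees GROUP BY dept HAVING MIN(salary) >= 93222

Result:
dept  | MIN(salary)
------+------------
Sales | 99241      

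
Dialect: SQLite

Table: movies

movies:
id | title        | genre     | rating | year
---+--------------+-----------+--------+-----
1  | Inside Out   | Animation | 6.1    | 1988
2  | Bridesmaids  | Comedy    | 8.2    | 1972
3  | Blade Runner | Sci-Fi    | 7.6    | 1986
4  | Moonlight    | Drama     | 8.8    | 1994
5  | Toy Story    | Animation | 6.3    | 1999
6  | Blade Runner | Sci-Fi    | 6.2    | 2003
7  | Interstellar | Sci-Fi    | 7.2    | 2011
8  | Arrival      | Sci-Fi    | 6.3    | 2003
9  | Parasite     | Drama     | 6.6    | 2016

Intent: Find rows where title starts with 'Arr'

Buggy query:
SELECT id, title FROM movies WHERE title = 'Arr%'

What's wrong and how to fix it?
Bug: Wildcards only work with LIKE; '=' treats '%' as a literal character

Fix: Use LIKE for wildcard pattern matching

Corrected query:
SELECT id, title FROM movies WHERE title LIKE 'Arr%'

Result:
id | title  
---+--------
8  | Arrival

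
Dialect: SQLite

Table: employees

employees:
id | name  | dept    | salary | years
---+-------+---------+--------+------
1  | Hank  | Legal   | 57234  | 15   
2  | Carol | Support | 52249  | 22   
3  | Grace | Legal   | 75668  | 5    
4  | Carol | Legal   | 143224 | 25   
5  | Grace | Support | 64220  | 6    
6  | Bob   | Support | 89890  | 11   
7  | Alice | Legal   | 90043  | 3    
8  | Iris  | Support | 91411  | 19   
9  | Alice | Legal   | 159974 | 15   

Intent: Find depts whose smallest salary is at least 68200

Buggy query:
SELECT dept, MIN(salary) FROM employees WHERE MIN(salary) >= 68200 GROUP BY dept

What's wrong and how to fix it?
Bug: MIN() in WHERE is a misuse of aggregate

Fix: Use HAVING for the per-group MIN condition

Corrected query:
SELECT dept, MIN(salary) FROM employees GROUP BY dept HAVING MIN(salary) >= 68200

Result:
(no rows)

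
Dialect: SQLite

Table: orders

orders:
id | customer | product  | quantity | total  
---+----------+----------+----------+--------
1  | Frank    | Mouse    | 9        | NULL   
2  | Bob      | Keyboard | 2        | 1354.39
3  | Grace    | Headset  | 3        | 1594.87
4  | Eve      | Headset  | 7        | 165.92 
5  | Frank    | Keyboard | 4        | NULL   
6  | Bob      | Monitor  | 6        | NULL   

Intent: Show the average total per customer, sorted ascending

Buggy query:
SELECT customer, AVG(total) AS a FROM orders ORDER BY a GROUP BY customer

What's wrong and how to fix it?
Bug: ORDER BY appears before GROUP BY; SQL clause order requires GROUP BY first

Fix: Reorder: SELECT … FROM … GROUP BY … ORDER BY …

Corrected query:
SELECT customer, AVG(total) AS a FROM orders GROUP BY customer ORDER BY a

Result:
customer | a      
---------+--------
Frank    | NULL   
Eve      | 165.92 
Bob      | 1354.39
Grace    | 1594.87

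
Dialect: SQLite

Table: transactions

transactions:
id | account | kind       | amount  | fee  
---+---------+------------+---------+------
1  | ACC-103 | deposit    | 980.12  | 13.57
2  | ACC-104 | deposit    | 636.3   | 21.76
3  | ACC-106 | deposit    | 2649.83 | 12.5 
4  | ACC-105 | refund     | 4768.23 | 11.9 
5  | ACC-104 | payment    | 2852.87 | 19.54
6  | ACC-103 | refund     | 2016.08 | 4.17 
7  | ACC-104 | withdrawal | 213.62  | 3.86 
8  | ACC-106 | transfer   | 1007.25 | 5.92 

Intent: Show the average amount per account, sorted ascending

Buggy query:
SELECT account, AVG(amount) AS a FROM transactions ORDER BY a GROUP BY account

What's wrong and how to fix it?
Bug: GROUP BY must precede ORDER BY

Fix: Move ORDER BY to the end, after GROUP BY

Corrected query:
SELECT account, AVG(amount) AS a FROM transactions GROUP BY account ORDER BY a

Result:
account | a          
--------+------------
ACC-104 | 1234.263333
ACC-103 | 1498.1     
ACC-106 | 1828.54    
ACC-105 | 4768.23    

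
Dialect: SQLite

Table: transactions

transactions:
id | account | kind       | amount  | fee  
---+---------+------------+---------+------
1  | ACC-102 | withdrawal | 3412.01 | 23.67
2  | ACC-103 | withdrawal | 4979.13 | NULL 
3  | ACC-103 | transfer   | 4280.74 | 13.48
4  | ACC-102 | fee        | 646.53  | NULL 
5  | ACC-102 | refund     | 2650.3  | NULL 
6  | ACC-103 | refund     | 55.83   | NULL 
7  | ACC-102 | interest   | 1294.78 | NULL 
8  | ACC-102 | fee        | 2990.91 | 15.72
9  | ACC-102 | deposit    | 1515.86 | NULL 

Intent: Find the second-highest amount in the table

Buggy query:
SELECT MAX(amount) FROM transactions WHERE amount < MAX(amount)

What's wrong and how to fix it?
Bug: The inner MAX is an aggregate inside WHERE, which is not allowed

Fix: Compute the overall MAX in a subquery, then take MAX of rows below it

Corrected query:
SELECT MAX(amount) FROM transactions WHERE amount < (SELECT MAX(amount) FROM transactions)

Result:
MAX(amount)
-----------
4280.74    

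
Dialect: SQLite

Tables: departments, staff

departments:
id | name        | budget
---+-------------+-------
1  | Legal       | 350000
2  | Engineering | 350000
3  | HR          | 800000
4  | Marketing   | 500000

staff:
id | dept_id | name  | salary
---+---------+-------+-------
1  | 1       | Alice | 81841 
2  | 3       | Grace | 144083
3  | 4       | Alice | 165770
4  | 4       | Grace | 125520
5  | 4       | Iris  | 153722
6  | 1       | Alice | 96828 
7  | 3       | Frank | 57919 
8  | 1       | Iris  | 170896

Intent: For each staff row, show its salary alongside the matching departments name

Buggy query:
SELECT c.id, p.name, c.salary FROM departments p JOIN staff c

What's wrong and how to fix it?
Bug: Missing join condition: each staff row is matched to all departments rows instead of just its own

Fix: Specify the join condition linking the foreign key to the parent id

Corrected query:
SELECT c.id, p.name, c.salary FROM departments p JOIN staff c ON c.dept_id = p.id

Result:
id | name      | salary
---+-----------+-------
1  | Legal     | 81841 
2  | HR        | 144083
3  | Marketing | 165770
4  | Marketing | 125520
5  | Marketing | 153722
6  | Legal     | 96828 
7  | HR        | 57919 
8  | Legal     | 170896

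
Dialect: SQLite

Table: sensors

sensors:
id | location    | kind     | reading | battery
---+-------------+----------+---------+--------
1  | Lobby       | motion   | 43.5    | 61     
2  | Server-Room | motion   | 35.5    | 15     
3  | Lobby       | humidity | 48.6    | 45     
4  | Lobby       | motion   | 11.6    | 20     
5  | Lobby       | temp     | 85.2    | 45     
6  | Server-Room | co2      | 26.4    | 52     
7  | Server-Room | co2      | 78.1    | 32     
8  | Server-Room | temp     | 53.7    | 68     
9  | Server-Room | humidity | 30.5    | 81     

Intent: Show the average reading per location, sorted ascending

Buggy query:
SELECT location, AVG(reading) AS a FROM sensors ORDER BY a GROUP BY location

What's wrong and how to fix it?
Bug: GROUP BY must precede ORDER BY

Fix: Move ORDER BY to the end, after GROUP BY

Corrected query:
SELECT location, AVG(reading) AS a FROM sensors GROUP BY location ORDER BY a

Result:
location    | a     
------------+-------
Server-Room | 44.84 
Lobby       | 47.225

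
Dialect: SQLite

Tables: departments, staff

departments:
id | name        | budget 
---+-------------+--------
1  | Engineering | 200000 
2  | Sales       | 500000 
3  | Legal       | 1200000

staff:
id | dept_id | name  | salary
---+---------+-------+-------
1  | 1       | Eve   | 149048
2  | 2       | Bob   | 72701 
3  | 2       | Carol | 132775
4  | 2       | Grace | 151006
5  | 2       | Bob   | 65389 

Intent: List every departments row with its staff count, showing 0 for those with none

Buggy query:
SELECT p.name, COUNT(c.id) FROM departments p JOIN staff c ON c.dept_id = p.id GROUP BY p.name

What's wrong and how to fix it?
Bug: INNER JOIN drops departments rows that have no matching staff rows

Fix: Switch to LEFT JOIN to retain unmatched parent rows

Corrected query:
SELECT p.name, COUNT(c.id) FROM departments p LEFT JOIN staff c ON c.dept_id = p.id GROUP BY p.name

Result:
name        | COUNT(c.id)
------------+------------
Engineering | 1          
Legal       | 0          
Sales       | 4          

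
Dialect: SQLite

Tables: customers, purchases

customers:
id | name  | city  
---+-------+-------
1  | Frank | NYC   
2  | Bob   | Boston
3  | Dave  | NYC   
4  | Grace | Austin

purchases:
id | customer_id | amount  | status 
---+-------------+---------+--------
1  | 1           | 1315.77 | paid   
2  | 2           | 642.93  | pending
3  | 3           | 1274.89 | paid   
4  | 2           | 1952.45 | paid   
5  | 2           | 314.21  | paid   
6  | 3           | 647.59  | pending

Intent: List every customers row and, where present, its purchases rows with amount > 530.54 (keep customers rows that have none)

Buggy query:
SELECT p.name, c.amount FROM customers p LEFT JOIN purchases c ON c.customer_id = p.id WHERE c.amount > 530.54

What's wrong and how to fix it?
Bug: Filtering c.amount in WHERE discards the NULL rows produced by LEFT JOIN, turning it into an inner join

Fix: Move the right-table condition into the ON clause so unmatched parents are kept

Corrected query:
SELECT p.name, c.amount FROM customers p LEFT JOIN purchases c ON c.customer_id = p.id AND c.amount > 530.54

Result:
name  | amount 
------+--------
Frank | 1315.77
Bob   | 642.93 
Bob   | 1952.45
Dave  | 647.59 
Dave  | 1274.89
Grace | NULL   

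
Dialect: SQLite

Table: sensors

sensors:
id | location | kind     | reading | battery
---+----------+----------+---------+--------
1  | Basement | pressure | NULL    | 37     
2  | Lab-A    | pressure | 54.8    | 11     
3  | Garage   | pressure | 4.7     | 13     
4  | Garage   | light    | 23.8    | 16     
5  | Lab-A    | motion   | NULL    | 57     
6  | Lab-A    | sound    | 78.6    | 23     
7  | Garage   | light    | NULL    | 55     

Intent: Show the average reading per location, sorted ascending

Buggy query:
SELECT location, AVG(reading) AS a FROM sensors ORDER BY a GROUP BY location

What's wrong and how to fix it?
Bug: GROUP BY must precede ORDER BY

Fix: Move ORDER BY to the end, after GROUP BY

Corrected query:
SELECT location, AVG(reading) AS a FROM sensors GROUP BY location ORDER BY a

Result:
location | a    
---------+------
Basement | NULL 
Garage   | 14.25
Lab-A    | 66.7 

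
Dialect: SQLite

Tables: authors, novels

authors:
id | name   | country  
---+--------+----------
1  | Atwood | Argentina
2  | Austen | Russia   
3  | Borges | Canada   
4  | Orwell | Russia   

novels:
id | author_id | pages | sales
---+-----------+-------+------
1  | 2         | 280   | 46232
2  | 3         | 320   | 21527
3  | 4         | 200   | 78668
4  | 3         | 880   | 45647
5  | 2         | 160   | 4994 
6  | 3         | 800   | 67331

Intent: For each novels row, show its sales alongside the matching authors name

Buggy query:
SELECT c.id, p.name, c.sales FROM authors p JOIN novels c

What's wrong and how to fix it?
Bug: Missing join condition: each novels row is matched to all authors rows instead of just its own

Fix: Add ON c.author_id = p.id to the JOIN

Corrected query:
SELECT c.id, p.name, c.sales FROM authors p JOIN novels c ON c.author_id = p.id

Result:
id | name   | sales
---+--------+------
1  | Austen | 46232
2  | Borges | 21527
3  | Orwell | 78668
4  | Borges | 45647
5  | Austen | 4994 
6  | Borges | 67331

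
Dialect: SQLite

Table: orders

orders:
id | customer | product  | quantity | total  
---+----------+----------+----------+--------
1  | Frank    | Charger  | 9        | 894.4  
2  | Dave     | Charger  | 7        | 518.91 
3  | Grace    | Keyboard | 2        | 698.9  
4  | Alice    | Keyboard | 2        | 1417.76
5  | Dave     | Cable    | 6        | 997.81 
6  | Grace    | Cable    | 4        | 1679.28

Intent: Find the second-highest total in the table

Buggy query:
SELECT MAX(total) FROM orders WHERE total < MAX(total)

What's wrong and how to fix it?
Bug: MAX(total) on the right of the comparison is an aggregate-in-WHERE error

Fix: Put the inner MAX in a scalar subquery

Corrected query:
SELECT MAX(total) FROM orders WHERE total < (SELECT MAX(total) FROM orders)

Result:
MAX(total)
----------
1417.76   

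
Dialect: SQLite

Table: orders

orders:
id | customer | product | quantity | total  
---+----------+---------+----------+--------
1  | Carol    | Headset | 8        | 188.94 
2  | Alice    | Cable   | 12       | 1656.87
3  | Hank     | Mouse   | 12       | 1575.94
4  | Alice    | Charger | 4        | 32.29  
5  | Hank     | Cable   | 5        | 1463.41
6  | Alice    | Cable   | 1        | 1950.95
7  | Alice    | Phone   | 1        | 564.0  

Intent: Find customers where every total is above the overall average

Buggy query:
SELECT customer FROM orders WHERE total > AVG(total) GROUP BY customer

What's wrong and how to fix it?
Bug: WHERE evaluates per row before aggregation, so AVG() is unavailable

Fix: Use a subquery for AVG and a HAVING MIN(...) filter so the condition holds for every row in the group

Corrected query:
SELECT customer FROM orders GROUP BY customer HAVING MIN(total) > (SELECT AVG(total) FROM orders)

Result:
customer
--------
Hank    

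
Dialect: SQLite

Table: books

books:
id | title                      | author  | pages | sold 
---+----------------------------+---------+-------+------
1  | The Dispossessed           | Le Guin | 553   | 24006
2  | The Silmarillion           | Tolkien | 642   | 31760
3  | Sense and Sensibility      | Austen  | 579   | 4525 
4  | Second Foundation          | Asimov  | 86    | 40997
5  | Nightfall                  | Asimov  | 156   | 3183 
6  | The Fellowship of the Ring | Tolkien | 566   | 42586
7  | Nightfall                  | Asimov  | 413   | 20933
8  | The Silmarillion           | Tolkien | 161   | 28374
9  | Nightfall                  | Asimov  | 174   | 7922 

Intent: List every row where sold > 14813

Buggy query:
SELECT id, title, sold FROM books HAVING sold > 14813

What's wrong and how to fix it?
Bug: This is a non-aggregate query (no GROUP BY, no aggregates), so in SQLite the HAVING clause is invalid here; a row-level condition belongs in WHERE

Fix: Use WHERE for row-level filtering

Corrected query:
SELECT id, title, sold FROM books WHERE sold > 14813

Result:
id | title                      | sold 
---+----------------------------+------
1  | The Dispossessed           | 24006
2  | The Silmarillion           | 31760
4  | Second Foundation          | 40997
6  | The Fellowship of the Ring | 42586
7  | Nightfall                  | 20933
8  | The Silmarillion           | 28374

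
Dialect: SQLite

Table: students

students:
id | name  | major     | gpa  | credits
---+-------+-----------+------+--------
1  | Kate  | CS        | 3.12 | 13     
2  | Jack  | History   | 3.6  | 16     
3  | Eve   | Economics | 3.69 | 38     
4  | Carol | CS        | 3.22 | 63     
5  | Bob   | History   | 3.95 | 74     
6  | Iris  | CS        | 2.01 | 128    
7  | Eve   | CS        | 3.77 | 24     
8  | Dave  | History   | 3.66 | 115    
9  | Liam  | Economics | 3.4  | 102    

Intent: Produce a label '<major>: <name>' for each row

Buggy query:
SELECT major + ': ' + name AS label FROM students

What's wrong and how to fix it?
Bug: '+' is numeric addition; on text columns SQLite converts them to 0 instead of concatenating

Fix: Use the || operator for string concatenation

Corrected query:
SELECT major || ': ' || name AS label FROM students

Result:
label          
---------------
CS: Kate       
History: Jack  
Economics: Eve 
CS: Carol      
History: Bob   
CS: Iris       
CS: Eve        
History: Dave  
Economics: Liam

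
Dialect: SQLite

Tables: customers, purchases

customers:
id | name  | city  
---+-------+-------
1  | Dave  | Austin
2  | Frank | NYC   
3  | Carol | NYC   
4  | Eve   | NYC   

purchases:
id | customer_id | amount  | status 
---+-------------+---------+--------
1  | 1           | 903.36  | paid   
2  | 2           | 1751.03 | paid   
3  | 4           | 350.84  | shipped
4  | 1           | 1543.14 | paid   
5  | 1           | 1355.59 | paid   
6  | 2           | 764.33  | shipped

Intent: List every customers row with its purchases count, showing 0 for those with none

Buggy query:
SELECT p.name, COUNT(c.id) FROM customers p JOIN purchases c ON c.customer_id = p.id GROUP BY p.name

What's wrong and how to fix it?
Bug: An inner join excludes parents with zero children

Fix: Switch to LEFT JOIN to retain unmatched parent rows

Corrected query:
SELECT p.name, COUNT(c.id) FROM customers p LEFT JOIN purchases c ON c.customer_id = p.id GROUP BY p.name

Result:
name  | COUNT(c.id)
------+------------
Carol | 0          
Dave  | 3          
Eve   | 1          
Frank | 2          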